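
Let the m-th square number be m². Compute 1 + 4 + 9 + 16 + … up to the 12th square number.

Σ_{i=1}^{12} i² = 12·13·25/6 = 650.

650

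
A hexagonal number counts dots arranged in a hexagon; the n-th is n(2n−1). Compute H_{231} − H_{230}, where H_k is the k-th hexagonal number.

921

Consecutive hexagonal numbers differ by 4n − 3: here 4·231 − 3 = 921.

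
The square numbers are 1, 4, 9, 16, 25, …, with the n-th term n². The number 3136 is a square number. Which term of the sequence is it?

We need n² = 3136, so n = √3136 = 56.

56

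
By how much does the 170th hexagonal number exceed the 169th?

Consecutive hexagonal numbers differ by 4n − 3: here 4·170 − 3 = 677.

677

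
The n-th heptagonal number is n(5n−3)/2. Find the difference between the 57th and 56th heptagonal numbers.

Consecutive heptagonal numbers differ by 5n − 4: here 5·57 − 4 = 281.

281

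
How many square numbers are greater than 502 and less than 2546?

The n-th square number is n².
Smallest index with value > 502: n = 23 (giving 529).
Largest index with value < 2546: n = 50 (giving 2500).
Indices 23 through 50: 28 terms.

28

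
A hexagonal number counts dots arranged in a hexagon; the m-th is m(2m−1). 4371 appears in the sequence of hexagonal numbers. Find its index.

47

Set n(2n−1) = 4371, giving 2n² − n − 4371 = 0.
The discriminant is 1 + 8·4371 = 34969, and √34969 = 187.
So n = (1 + 187) / 4 = 188/4 = 47.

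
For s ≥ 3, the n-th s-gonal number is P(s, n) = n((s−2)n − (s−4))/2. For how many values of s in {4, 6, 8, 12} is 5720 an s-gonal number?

1

s = 4: P(4, 75) = 5625 and P(4, 76) = 5776; 5720 is not s-gonal.
s = 6: P(6, 53) = 5565 and P(6, 54) = 5778; 5720 is not s-gonal.
s = 8: P(8, 44) = 5720. ✓
s = 12: P(12, 34) = 5644 and P(12, 35) = 5985; 5720 is not s-gonal.
Hits: s ∈ {8} → 1.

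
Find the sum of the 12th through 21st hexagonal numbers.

5445

Σ i(2i−1) = 2Σi² − Σi over i = 12..21.
Σi = 231 − 66 = 165 and Σi² = 3311 − 506 = 2805.
2·2805 − 1·165 = 5445.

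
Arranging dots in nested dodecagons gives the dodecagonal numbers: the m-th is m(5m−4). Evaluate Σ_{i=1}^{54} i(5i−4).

263835

Σ i(5i−4) = 5Σi² − 4Σi over i = 1..54.
Σi = 1485 and Σi² = 53955.
5·53955 − 4·1485 = 263835.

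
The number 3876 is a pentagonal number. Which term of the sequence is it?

Set n(3n−1)/2 = 3876, giving 3n² − n − 7752 = 0.
So n = (1 + 305) / 6 = 306/6 = 51.

51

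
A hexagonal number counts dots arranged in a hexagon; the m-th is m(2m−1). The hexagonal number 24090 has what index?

110

Set n(2n−1) = 24090, giving 2n² − n − 24090 = 0.
The discriminant is 1 + 8·24090 = 192721, and √192721 = 439.
So n = (1 + 439) / 4 = 440/4 = 110.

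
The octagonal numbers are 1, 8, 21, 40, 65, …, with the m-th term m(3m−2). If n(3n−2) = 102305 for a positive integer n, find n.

Set n(3n−2) = 102305, giving 3n² − 2n − 102305 = 0.
The discriminant is 4 + 12·102305 = 1227664, and √1227664 = 1108.
So n = (2 + 1108) / 6 = 1110/6 = 185.

185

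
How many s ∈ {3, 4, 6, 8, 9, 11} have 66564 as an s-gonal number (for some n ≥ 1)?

s = 3: P(3, 364) = 66430 and P(3, 365) = 66795; 66564 is not s-gonal.
s = 4: P(4, 258) = 66564. ✓
s = 6: P(6, 182) = 66066 and P(6, 183) = 66795; 66564 is not s-gonal.
s = 8: P(8, 149) = 66305 and P(8, 150) = 67200; 66564 is not s-gonal.
s = 9: P(9, 138) = 66309 and P(9, 139) = 67276; 66564 is not s-gonal.
s = 11: P(11, 122) = 66551 and P(11, 123) = 67650; 66564 is not s-gonal.
Hits: s ∈ {4} → 1.

1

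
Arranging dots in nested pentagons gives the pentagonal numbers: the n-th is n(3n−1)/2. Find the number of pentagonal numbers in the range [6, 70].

The n-th pentagonal number is n(3n−1)/2.
Smallest index with value ≥ 6: n = 3 (giving 12).
Largest index with value ≤ 70: n = 7 (giving 70).
Indices 3 through 7: 5 terms.

5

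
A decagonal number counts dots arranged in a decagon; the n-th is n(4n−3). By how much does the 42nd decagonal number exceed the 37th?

1565

42·(4·42 − 3) = 6930 and 37·(4·37 − 3) = 5365.
Difference: 6930 − 5365 = 1565.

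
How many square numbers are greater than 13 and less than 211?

The n-th square number is n².
Smallest index with value > 13: n = 4 (giving 16).
Largest index with value < 211: n = 14 (giving 196).
Indices 4 through 14: 11 terms.

11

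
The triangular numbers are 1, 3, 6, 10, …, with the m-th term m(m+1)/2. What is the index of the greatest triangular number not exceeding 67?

11

Solve n(n+1)/2 ≤ 67 for integer n.
n = 11 gives 66 ≤ 67, while n = 12 gives 78 > 67; so the answer is index 11.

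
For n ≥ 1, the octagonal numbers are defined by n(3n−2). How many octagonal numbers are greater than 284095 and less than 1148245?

310

The n-th octagonal number is n(3n−2).
Smallest index with value > 284095: n = 309 (giving 285825).
Largest index with value < 1148245: n = 618 (giving 1144536).
Indices 309 through 618: 310 terms.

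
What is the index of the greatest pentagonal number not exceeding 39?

Solve n(3n−1)/2 ≤ 39 for integer n.
n = 5 gives 35 ≤ 39, while n = 6 gives 51 > 39; so the answer is index 5.

5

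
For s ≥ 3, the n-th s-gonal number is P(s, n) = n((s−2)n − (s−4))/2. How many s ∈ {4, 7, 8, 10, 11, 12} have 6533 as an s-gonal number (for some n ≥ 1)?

s = 4: P(4, 80) = 6400 and P(4, 81) = 6561; 6533 is not s-gonal.
s = 7: P(7, 51) = 6426 and P(7, 52) = 6682; 6533 is not s-gonal.
s = 8: P(8, 47) = 6533. ✓
s = 10: P(10, 40) = 6280 and P(10, 41) = 6601; 6533 is not s-gonal.
s = 11: P(11, 38) = 6365 and P(11, 39) = 6708; 6533 is not s-gonal.
s = 12: P(12, 36) = 6336 and P(12, 37) = 6697; 6533 is not s-gonal.
Hits: s ∈ {8} → 1.

1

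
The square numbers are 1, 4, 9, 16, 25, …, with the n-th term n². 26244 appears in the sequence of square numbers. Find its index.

162

We need n² = 26244, so n = √26244 = 162.
Check: 162² = 26244. ✓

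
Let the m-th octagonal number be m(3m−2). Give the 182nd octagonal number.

99008

The 182nd octagonal number is n(3n−2) with n = 182.
182·(3·182 − 2) = 182·544 = 99008.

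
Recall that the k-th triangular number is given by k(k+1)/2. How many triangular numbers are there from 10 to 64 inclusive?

The n-th triangular number is n(n+1)/2.
Smallest index with value ≥ 10: n = 4 (giving 10).
Largest index with value ≤ 64: n = 10 (giving 55).
Indices 4 through 10: 7 terms.

7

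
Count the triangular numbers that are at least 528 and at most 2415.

38

The n-th triangular number is n(n+1)/2.
Smallest index with value ≥ 528: n = 32 (giving 528).
Largest index with value ≤ 2415: n = 69 (giving 2415).
Indices 32 through 69: 38 terms.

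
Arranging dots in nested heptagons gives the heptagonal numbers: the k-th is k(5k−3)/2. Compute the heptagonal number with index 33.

2673

The 33rd heptagonal number is n(5n−3)/2 with n = 33.
33·(5·33 − 3)/2 = 33·162/2 = 33·81 = 2673.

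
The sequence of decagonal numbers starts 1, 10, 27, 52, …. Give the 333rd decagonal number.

The 333rd decagonal number is n(4n−3) with n = 333.
333·(4·333 − 3) = 333·1329 = 442557.

442557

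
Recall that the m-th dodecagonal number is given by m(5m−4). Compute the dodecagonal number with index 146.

The 146th dodecagonal number is n(5n−4) with n = 146.
146·(5·146 − 4) = 146·726 = 105996.

105996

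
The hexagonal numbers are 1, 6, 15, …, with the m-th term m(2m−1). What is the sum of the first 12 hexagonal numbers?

1222

Σ i(2i−1) = 2Σi² − Σi over i = 1..12.
Σi = 78 and Σi² = 650.
2·650 − 1·78 = 1222.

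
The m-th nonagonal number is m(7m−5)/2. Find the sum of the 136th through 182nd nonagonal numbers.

Σ i(7i−5)/2 = (7Σi² − 5Σi) / 2 over i = 136..182.
Σi = 16653 − 9180 = 7473 and Σi² = 2026115 − 829260 = 1196855.
(7·1196855 − 5·7473) / 2 = 8340620/2 = 4170310.

4170310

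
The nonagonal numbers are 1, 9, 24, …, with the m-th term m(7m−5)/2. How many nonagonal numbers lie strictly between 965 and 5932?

25

The n-th nonagonal number is n(7n−5)/2.
Smallest index with value > 965: n = 17 (giving 969).
Largest index with value < 5932: n = 41 (giving 5781).
Indices 17 through 41: 25 terms.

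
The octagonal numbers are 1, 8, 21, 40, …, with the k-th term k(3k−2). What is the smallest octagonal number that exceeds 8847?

8965

Solve n(3n−2) > 8847 for integer n.
The largest n with value ≤ 8847 is 54 (since 8640 ≤ 8847 < 8965), so the first above is n = 55, value 8965.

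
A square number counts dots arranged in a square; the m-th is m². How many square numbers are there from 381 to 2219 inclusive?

The n-th square number is n².
Smallest index with value ≥ 381: n = 20 (giving 400).
Largest index with value ≤ 2219: n = 47 (giving 2209).
Indices 20 through 47: 28 terms.

28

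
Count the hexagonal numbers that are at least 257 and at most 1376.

15

The n-th hexagonal number is n(2n−1).
Smallest index with value ≥ 257: n = 12 (giving 276).
Largest index with value ≤ 1376: n = 26 (giving 1326).
Indices 12 through 26: 15 terms.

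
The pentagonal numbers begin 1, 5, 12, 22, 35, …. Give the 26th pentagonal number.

26·(3·26 − 1)/2 = 26·77/2 = 1001.

1001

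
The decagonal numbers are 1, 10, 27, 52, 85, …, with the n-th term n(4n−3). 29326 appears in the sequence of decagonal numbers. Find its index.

86

Set n(4n−3) = 29326, giving 4n² − 3n − 29326 = 0.
So n = (3 + 685) / 8 = 688/8 = 86.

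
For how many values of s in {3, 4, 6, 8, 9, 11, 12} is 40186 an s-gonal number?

s = 3: P(3, 283) = 40186. ✓
s = 4: P(4, 200) = 40000 and P(4, 201) = 40401; 40186 is not s-gonal.
s = 6: P(6, 142) = 40186. ✓
s = 8: P(8, 116) = 40136 and P(8, 117) = 40833; 40186 is not s-gonal.
s = 9: P(9, 107) = 39804 and P(9, 108) = 40554; 40186 is not s-gonal.
s = 11: P(11, 94) = 39433 and P(11, 95) = 40280; 40186 is not s-gonal.
s = 12: P(12, 90) = 40140 and P(12, 91) = 41041; 40186 is not s-gonal.
Hits: s ∈ {3, 6} → 2.

2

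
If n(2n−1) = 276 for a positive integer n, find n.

12

Set n(2n−1) = 276, giving 2n² − n − 276 = 0.
The discriminant is 1 + 8·276 = 2209, and √2209 = 47.
So n = (1 + 47) / 4 = 48/4 = 12.
Check: 12·(2·12 − 1) = 276. ✓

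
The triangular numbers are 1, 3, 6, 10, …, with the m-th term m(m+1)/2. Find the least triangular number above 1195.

Solve n(n+1)/2 > 1195 for integer n.
The largest n with value ≤ 1195 is 48 (since 1176 ≤ 1195 < 1225), so the first above is n = 49, value 1225.

1225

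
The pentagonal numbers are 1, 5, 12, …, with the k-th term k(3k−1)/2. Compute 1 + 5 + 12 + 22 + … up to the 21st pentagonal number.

4851

Σ i(3i−1)/2 = (3Σi² − Σi) / 2 over i = 1..21.
Σi = 231 and Σi² = 3311.
(3·3311 − 1·231) / 2 = 9702/2 = 4851.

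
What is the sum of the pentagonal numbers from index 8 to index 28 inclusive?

11172

Σ i(3i−1)/2 = (3Σi² − Σi) / 2 over i = 8..28.
Σi = 406 − 28 = 378 and Σi² = 7714 − 140 = 7574.
(3·7574 − 1·378) / 2 = 22344/2 = 11172.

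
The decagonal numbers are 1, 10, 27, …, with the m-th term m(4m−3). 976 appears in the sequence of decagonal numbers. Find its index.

Set n(4n−3) = 976, giving 4n² − 3n − 976 = 0.
So n = (3 + 125) / 8 = 128/8 = 16.
Check: 16·(4·16 − 3) = 976. ✓

16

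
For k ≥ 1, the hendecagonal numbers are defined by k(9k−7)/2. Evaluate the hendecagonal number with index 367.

The 367th hendecagonal number is n(9n−7)/2 with n = 367.
367·(9·367 − 7)/2 = 367·3296/2 = 367·1648 = 604816.

604816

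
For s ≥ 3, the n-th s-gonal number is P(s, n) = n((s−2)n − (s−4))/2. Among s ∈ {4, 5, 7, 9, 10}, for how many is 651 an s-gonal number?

2

s = 4: P(4, 25) = 625 and P(4, 26) = 676; 651 is not s-gonal.
s = 5: P(5, 21) = 651. ✓
s = 7: P(7, 16) = 616 and P(7, 17) = 697; 651 is not s-gonal.
s = 9: P(9, 14) = 651. ✓
s = 10: P(10, 13) = 637 and P(10, 14) = 742; 651 is not s-gonal.
Hits: s ∈ {5, 9} → 2.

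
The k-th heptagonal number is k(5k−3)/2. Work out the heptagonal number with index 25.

1525

The 25th heptagonal number is n(5n−3)/2 with n = 25.
25·(5·25 − 3)/2 = 25·122/2 = 25·61 = 1525.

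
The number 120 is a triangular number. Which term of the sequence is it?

15

Set n(n+1)/2 = 120, giving n² + n − 240 = 0.
The discriminant is 1 + 8·120 = 961, and √961 = 31.
So n = (-1 + 31) / 2 = 30/2 = 15.
Check: 15·16/2 = 120. ✓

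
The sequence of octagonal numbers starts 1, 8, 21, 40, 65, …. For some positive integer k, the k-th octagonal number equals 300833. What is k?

Set n(3n−2) = 300833, giving 3n² − 2n − 300833 = 0.
So n = (2 + 1900) / 6 = 1902/6 = 317.

317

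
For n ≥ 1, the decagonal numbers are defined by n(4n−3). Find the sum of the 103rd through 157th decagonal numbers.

Σ i(4i−3) = 4Σi² − 3Σi over i = 103..157.
Σi = 12403 − 5253 = 7150 and Σi² = 1302315 − 358955 = 943360.
4·943360 − 3·7150 = 3751990.

3751990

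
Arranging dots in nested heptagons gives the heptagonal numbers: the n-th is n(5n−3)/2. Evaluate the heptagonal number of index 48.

The 48th heptagonal number is n(5n−3)/2 with n = 48.
48·(5·48 − 3)/2 = 48·237/2 = 5688.

5688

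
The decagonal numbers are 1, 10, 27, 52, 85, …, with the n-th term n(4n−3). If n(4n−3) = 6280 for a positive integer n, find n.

Set n(4n−3) = 6280, giving 4n² − 3n − 6280 = 0.
The discriminant is 9 + 16·6280 = 100489, and √100489 = 317.
So n = (3 + 317) / 8 = 320/8 = 40.

40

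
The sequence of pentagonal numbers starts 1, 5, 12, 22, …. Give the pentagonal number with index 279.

116622

279·(3·279 − 1)/2 = 279·836/2 = 279·418 = 116622.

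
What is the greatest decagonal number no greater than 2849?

2835

Solve n(4n−3) ≤ 2849 for integer n.
n = 27 gives 2835 ≤ 2849, while n = 28 gives 3052 > 2849; so the answer is 2835.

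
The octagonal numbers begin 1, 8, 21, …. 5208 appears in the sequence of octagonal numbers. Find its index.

Set n(3n−2) = 5208, giving 3n² − 2n − 5208 = 0.
The discriminant is 4 + 12·5208 = 62500, and √62500 = 250.
So n = (2 + 250) / 6 = 252/6 = 42.

42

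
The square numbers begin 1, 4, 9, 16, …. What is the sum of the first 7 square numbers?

Σ_{i=1}^{7} i² = 7·8·15/6 = 140.

140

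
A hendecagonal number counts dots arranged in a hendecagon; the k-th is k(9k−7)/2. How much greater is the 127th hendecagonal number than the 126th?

Consecutive hendecagonal numbers differ by 9n − 8: here 9·127 − 8 = 1135.

1135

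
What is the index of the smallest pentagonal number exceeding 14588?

Solve n(3n−1)/2 > 14588 for integer n.
The largest n with value ≤ 14588 is 98 (since 14357 ≤ 14588 < 14652), so the first above is n = 99, value 14652.

99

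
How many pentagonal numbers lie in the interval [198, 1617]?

The n-th pentagonal number is n(3n−1)/2.
Smallest index with value ≥ 198: n = 12 (giving 210).
Largest index with value ≤ 1617: n = 33 (giving 1617).
Indices 12 through 33: 22 terms.

22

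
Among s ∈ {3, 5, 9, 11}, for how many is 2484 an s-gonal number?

s = 3: P(3, 69) = 2415 and P(3, 70) = 2485; 2484 is not s-gonal.
s = 5: P(5, 40) = 2380 and P(5, 41) = 2501; 2484 is not s-gonal.
s = 9: P(9, 27) = 2484. ✓
s = 11: P(11, 23) = 2300 and P(11, 24) = 2508; 2484 is not s-gonal.
Hits: s ∈ {9} → 1.

1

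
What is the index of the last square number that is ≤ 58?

7

Solve n² ≤ 58 for integer n.
n = 7 gives 49 ≤ 58, while n = 8 gives 64 > 58; so the answer is index 7.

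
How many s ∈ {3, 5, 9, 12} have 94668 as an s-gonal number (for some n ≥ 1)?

1

s = 3: P(3, 434) = 94395 and P(3, 435) = 94830; 94668 is not s-gonal.
s = 5: P(5, 251) = 94376 and P(5, 252) = 95130; 94668 is not s-gonal.
s = 9: P(9, 164) = 93726 and P(9, 165) = 94875; 94668 is not s-gonal.
s = 12: P(12, 138) = 94668. ✓
Hits: s ∈ {12} → 1.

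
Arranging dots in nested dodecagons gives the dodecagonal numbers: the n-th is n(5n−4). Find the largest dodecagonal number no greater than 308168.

Solve n(5n−4) ≤ 308168 for integer n.
n = 248 gives 306528 ≤ 308168, while n = 249 gives 309009 > 308168; so the answer is 306528.

306528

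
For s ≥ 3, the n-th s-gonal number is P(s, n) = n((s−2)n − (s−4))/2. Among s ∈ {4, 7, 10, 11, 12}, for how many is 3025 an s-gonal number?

s = 4: P(4, 55) = 3025. ✓
s = 7: P(7, 35) = 3010 and P(7, 36) = 3186; 3025 is not s-gonal.
s = 10: P(10, 27) = 2835 and P(10, 28) = 3052; 3025 is not s-gonal.
s = 11: P(11, 26) = 2951 and P(11, 27) = 3186; 3025 is not s-gonal.
s = 12: P(12, 25) = 3025. ✓
Hits: s ∈ {4, 12} → 2.

2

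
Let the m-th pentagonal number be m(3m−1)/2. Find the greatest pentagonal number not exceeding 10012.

9801

Solve n(3n−1)/2 ≤ 10012 for integer n.
n = 81 gives 9801 ≤ 10012, while n = 82 gives 10045 > 10012; so the answer is 9801.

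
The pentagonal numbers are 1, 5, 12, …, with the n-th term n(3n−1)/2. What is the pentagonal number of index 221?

221·(3·221 − 1)/2 = 221·662/2 = 221·331 = 73151.

73151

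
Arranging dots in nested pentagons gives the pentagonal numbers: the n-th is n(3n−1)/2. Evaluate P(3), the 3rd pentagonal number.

3·(3·3 − 1)/2 = 3·8/2 = 3·4 = 12.

12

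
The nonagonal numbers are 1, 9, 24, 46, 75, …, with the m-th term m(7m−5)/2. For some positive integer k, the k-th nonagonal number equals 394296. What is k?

Set n(7n−5)/2 = 394296, giving 7n² − 5n − 788592 = 0.
So n = (5 + 4699) / 14 = 4704/14 = 336.

336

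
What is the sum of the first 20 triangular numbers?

1540

Σ i(i+1)/2 = (Σi² + Σi) / 2 over i = 1..20.
Σi = 210 and Σi² = 2870.
(1·2870 + 1·210) / 2 = 3080/2 = 1540.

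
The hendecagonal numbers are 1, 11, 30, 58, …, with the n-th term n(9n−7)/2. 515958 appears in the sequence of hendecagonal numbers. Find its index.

339

Set n(9n−7)/2 = 515958, giving 9n² − 7n − 1031916 = 0.
The discriminant is 49 + 72·515958 = 37149025, and √37149025 = 6095.
So n = (7 + 6095) / 18 = 6102/18 = 339.
Check: 339·(9·339 − 7)/2 = 515958. ✓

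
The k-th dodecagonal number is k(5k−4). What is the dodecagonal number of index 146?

105996

The 146th dodecagonal number is n(5n−4) with n = 146.
146·(5·146 − 4) = 146·726 = 105996.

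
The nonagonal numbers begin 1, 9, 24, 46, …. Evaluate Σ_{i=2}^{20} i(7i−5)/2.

9519

Σ i(7i−5)/2 = (7Σi² − 5Σi) / 2 over i = 2..20.
Σi = 210 − 1 = 209 and Σi² = 2870 − 1 = 2869.
(7·2869 − 5·209) / 2 = 19038/2 = 9519.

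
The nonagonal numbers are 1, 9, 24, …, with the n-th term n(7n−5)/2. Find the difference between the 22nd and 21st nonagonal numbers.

Consecutive nonagonal numbers differ by 7n − 6: here 7·22 − 6 = 148.

148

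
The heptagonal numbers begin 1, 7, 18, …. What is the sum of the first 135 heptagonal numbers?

2059380

Σ i(5i−3)/2 = (5Σi² − 3Σi) / 2 over i = 1..135.
Σi = 9180 and Σi² = 829260.
(5·829260 − 3·9180) / 2 = 4118760/2 = 2059380.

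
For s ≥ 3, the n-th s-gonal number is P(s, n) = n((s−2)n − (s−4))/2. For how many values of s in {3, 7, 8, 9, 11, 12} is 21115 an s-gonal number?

s = 3: P(3, 205) = 21115. ✓
s = 7: P(7, 92) = 21022 and P(7, 93) = 21483; 21115 is not s-gonal.
s = 8: P(8, 84) = 21000 and P(8, 85) = 21505; 21115 is not s-gonal.
s = 9: P(9, 78) = 21099 and P(9, 79) = 21646; 21115 is not s-gonal.
s = 11: P(11, 68) = 20570 and P(11, 69) = 21183; 21115 is not s-gonal.
s = 12: P(12, 65) = 20865 and P(12, 66) = 21516; 21115 is not s-gonal.
Hits: s ∈ {3} → 1.

1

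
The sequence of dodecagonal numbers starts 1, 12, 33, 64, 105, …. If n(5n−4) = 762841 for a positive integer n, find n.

Set n(5n−4) = 762841, giving 5n² − 4n − 762841 = 0.
The discriminant is 16 + 20·762841 = 15256836, and √15256836 = 3906.
So n = (4 + 3906) / 10 = 3910/10 = 391.

391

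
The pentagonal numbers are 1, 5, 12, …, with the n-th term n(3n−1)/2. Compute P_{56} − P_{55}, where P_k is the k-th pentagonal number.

Consecutive pentagonal numbers differ by 3n − 2: here 3·56 − 2 = 166.

166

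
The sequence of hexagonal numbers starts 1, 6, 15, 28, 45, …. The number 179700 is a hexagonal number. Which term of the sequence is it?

Set n(2n−1) = 179700, giving 2n² − n − 179700 = 0.
The discriminant is 1 + 8·179700 = 1437601, and √1437601 = 1199.
So n = (1 + 1199) / 4 = 1200/4 = 300.

300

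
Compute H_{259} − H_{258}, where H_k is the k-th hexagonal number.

Consecutive hexagonal numbers differ by 4n − 3: here 4·259 − 3 = 1033.

1033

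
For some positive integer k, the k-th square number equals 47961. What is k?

We need n² = 47961, so n = √47961 = 219.

219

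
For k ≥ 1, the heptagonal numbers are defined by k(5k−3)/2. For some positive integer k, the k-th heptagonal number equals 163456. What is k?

Set n(5n−3)/2 = 163456, giving 5n² − 3n − 326912 = 0.
The discriminant is 9 + 40·163456 = 6538249, and √6538249 = 2557.
So n = (3 + 2557) / 10 = 2560/10 = 256.

256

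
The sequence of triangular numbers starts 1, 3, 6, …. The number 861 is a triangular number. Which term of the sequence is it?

41

Set n(n+1)/2 = 861, giving n² + n − 1722 = 0.
So n = (-1 + 83) / 2 = 82/2 = 41.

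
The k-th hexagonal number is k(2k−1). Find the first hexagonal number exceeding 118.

Solve n(2n−1) > 118 for integer n.
The largest n with value ≤ 118 is 7 (since 91 ≤ 118 < 120), so the first above is n = 8, value 120.

120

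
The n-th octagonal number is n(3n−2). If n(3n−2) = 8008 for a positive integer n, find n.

52

Set n(3n−2) = 8008, giving 3n² − 2n − 8008 = 0.
The discriminant is 4 + 12·8008 = 96100, and √96100 = 310.
So n = (2 + 310) / 6 = 312/6 = 52.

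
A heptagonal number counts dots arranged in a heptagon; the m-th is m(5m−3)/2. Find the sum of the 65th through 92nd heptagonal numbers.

432628

Σ i(5i−3)/2 = (5Σi² − 3Σi) / 2 over i = 65..92.
Σi = 4278 − 2080 = 2198 and Σi² = 263810 − 89440 = 174370.
(5·174370 − 3·2198) / 2 = 865256/2 = 432628.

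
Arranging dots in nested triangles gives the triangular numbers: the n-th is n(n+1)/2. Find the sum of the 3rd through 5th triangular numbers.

Σ i(i+1)/2 = (Σi² + Σi) / 2 over i = 3..5.
Σi = 15 − 3 = 12 and Σi² = 55 − 5 = 50.
(1·50 + 1·12) / 2 = 62/2 = 31.

31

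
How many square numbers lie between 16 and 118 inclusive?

The n-th square number is n².
Smallest index with value ≥ 16: n = 4 (giving 16).
Largest index with value ≤ 118: n = 10 (giving 100).
Indices 4 through 10: 7 terms.

7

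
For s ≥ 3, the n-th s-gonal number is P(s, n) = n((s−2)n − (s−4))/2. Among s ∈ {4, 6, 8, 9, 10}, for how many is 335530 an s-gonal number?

1

s = 4: P(4, 579) = 335241 and P(4, 580) = 336400; 335530 is not s-gonal.
s = 6: P(6, 409) = 334153 and P(6, 410) = 335790; 335530 is not s-gonal.
s = 8: P(8, 334) = 334000 and P(8, 335) = 336005; 335530 is not s-gonal.
s = 9: P(9, 309) = 333411 and P(9, 310) = 335575; 335530 is not s-gonal.
s = 10: P(10, 290) = 335530. ✓
Hits: s ∈ {10} → 1.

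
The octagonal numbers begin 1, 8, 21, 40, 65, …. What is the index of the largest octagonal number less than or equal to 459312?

Solve n(3n−2) ≤ 459312 for integer n.
n = 391 gives 457861 ≤ 459312, while n = 392 gives 460208 > 459312; so the answer is index 391.

391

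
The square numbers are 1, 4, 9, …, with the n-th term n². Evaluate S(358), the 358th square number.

128164

The 358th square number is n² with n = 358.
358² = 128164.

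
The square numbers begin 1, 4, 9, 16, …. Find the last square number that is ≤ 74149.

73984

Solve n² ≤ 74149 for integer n.
n = 272 gives 73984 ≤ 74149, while n = 273 gives 74529 > 74149; so the answer is 73984.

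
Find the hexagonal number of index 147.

The 147th hexagonal number is n(2n−1) with n = 147.
147·(2·147 − 1) = 147·293 = 43071.

43071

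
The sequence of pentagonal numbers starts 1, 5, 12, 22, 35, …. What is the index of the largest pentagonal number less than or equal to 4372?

Solve n(3n−1)/2 ≤ 4372 for integer n.
n = 54 gives 4347 ≤ 4372, while n = 55 gives 4510 > 4372; so the answer is index 54.

54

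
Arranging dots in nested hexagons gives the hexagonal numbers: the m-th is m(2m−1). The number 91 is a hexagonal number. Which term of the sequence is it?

Set n(2n−1) = 91, giving 2n² − n − 91 = 0.
The discriminant is 1 + 8·91 = 729, and √729 = 27.
So n = (1 + 27) / 4 = 28/4 = 7.

7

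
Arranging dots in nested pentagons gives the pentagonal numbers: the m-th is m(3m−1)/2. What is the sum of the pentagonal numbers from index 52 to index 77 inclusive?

Σ i(3i−1)/2 = (3Σi² − Σi) / 2 over i = 52..77.
Σi = 3003 − 1326 = 1677 and Σi² = 155155 − 45526 = 109629.
(3·109629 − 1·1677) / 2 = 327210/2 = 163605.

163605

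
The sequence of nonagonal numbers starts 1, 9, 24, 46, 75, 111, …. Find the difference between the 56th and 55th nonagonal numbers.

Consecutive nonagonal numbers differ by 7n − 6: here 7·56 − 6 = 386.

386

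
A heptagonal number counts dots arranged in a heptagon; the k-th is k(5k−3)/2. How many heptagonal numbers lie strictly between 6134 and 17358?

34

The n-th heptagonal number is n(5n−3)/2.
Smallest index with value > 6134: n = 50 (giving 6175).
Largest index with value < 17358: n = 83 (giving 17098).
Indices 50 through 83: 34 terms.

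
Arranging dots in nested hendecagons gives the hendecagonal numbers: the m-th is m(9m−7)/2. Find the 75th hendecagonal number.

The 75th hendecagonal number is n(9n−7)/2 with n = 75.
75·(9·75 − 7)/2 = 75·668/2 = 75·334 = 25050.

25050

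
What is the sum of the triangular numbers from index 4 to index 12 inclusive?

354

Σ i(i+1)/2 = (Σi² + Σi) / 2 over i = 4..12.
Σi = 78 − 6 = 72 and Σi² = 650 − 14 = 636.
(1·636 + 1·72) / 2 = 708/2 = 354.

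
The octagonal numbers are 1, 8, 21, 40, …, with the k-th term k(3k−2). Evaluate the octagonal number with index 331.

The 331st octagonal number is n(3n−2) with n = 331.
331·(3·331 − 2) = 331·991 = 328021.

328021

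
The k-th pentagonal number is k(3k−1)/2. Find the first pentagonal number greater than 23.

Solve n(3n−1)/2 > 23 for integer n.
The largest n with value ≤ 23 is 4 (since 22 ≤ 23 < 35), so the first above is n = 5, value 35.

35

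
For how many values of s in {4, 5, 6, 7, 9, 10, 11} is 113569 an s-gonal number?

s = 4: P(4, 337) = 113569. ✓
s = 5: P(5, 275) = 113300 and P(5, 276) = 114126; 113569 is not s-gonal.
s = 6: P(6, 238) = 113050 and P(6, 239) = 114003; 113569 is not s-gonal.
s = 7: P(7, 213) = 113103 and P(7, 214) = 114169; 113569 is not s-gonal.
s = 9: P(9, 180) = 112950 and P(9, 181) = 114211; 113569 is not s-gonal.
s = 10: P(10, 168) = 112392 and P(10, 169) = 113737; 113569 is not s-gonal.
s = 11: P(11, 159) = 113208 and P(11, 160) = 114640; 113569 is not s-gonal.
Hits: s ∈ {4} → 1.

1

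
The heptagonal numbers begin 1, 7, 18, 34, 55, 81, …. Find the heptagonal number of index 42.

The 42nd heptagonal number is n(5n−3)/2 with n = 42.
42·(5·42 − 3)/2 = 42·207/2 = 4347.

4347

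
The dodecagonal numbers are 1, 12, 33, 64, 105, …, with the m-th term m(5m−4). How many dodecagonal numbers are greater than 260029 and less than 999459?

The n-th dodecagonal number is n(5n−4).
Smallest index with value > 260029: n = 229 (giving 261289).
Largest index with value < 999459: n = 447 (giving 997257).
Indices 229 through 447: 219 terms.

219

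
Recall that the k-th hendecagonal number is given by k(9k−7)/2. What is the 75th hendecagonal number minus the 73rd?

75·(9·75 − 7)/2 = 25050 and 73·(9·73 − 7)/2 = 23725.
Difference: 25050 − 23725 = 1325.

1325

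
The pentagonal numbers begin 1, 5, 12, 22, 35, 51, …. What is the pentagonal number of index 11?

176

The 11th pentagonal number is n(3n−1)/2 with n = 11.
11·(3·11 − 1)/2 = 11·32/2 = 11·16 = 176.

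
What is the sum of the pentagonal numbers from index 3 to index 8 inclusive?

Σ i(3i−1)/2 = (3Σi² − Σi) / 2 over i = 3..8.
Σi = 36 − 3 = 33 and Σi² = 204 − 5 = 199.
(3·199 − 1·33) / 2 = 564/2 = 282.

282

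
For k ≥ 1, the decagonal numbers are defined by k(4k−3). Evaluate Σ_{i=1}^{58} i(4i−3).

261783

Σ i(4i−3) = 4Σi² − 3Σi over i = 1..58.
Σi = 1711 and Σi² = 66729.
4·66729 − 3·1711 = 261783.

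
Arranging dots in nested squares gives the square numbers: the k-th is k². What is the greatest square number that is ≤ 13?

9

Solve n² ≤ 13 for integer n.
n = 3 gives 9 ≤ 13, while n = 4 gives 16 > 13; so the answer is 9.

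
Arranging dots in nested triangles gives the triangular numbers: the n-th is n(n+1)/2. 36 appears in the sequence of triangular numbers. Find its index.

8

Set n(n+1)/2 = 36, giving n² + n − 72 = 0.
The discriminant is 1 + 8·36 = 289, and √289 = 17.
So n = (-1 + 17) / 2 = 16/2 = 8.
Check: 8·9/2 = 36. ✓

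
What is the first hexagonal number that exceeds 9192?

9453

Solve n(2n−1) > 9192 for integer n.
The largest n with value ≤ 9192 is 68 (since 9180 ≤ 9192 < 9453), so the first above is n = 69, value 9453.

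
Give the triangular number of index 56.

1596

The 56th triangular number is n(n+1)/2 with n = 56.
56·57/2 = 3192/2 = 1596.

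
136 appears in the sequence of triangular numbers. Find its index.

Set n(n+1)/2 = 136, giving n² + n − 272 = 0.
The discriminant is 1 + 8·136 = 1089, and √1089 = 33.
So n = (-1 + 33) / 2 = 32/2 = 16.

16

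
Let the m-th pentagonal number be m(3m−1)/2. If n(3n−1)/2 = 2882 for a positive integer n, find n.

Set n(3n−1)/2 = 2882, giving 3n² − n − 5764 = 0.
The discriminant is 1 + 24·2882 = 69169, and √69169 = 263.
So n = (1 + 263) / 6 = 264/6 = 44.

44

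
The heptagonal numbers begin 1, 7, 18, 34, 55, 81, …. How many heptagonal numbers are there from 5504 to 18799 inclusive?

The n-th heptagonal number is n(5n−3)/2.
Smallest index with value ≥ 5504: n = 48 (giving 5688).
Largest index with value ≤ 18799: n = 87 (giving 18792).
Indices 48 through 87: 40 terms.

40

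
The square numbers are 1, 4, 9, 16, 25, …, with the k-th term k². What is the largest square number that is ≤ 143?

Solve n² ≤ 143 for integer n.
n = 11 gives 121 ≤ 143, while n = 12 gives 144 > 143; so the answer is 121.

121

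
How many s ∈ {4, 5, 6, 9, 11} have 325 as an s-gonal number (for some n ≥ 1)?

s = 4: P(4, 18) = 324 and P(4, 19) = 361; 325 is not s-gonal.
s = 5: P(5, 14) = 287 and P(5, 15) = 330; 325 is not s-gonal.
s = 6: P(6, 13) = 325. ✓
s = 9: P(9, 10) = 325. ✓
s = 11: P(11, 8) = 260 and P(11, 9) = 333; 325 is not s-gonal.
Hits: s ∈ {6, 9} → 2.

2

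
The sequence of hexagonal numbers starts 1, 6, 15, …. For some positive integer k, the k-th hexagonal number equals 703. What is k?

Set n(2n−1) = 703, giving 2n² − n − 703 = 0.
So n = (1 + 75) / 4 = 76/4 = 19.

19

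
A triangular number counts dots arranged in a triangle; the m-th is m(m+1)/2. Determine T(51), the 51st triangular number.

51·52/2 = 2652/2 = 1326.

1326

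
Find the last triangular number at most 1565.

1540

Solve n(n+1)/2 ≤ 1565 for integer n.
n = 55 gives 1540 ≤ 1565, while n = 56 gives 1596 > 1565; so the answer is 1540.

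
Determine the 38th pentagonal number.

The 38th pentagonal number is n(3n−1)/2 with n = 38.
38·(3·38 − 1)/2 = 38·113/2 = 2147.

2147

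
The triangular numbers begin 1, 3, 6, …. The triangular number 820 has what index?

Set n(n+1)/2 = 820, giving n² + n − 1640 = 0.
So n = (-1 + 81) / 2 = 80/2 = 40.

40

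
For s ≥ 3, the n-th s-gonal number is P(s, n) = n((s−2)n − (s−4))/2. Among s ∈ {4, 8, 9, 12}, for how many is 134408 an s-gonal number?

1

s = 4: P(4, 366) = 133956 and P(4, 367) = 134689; 134408 is not s-gonal.
s = 8: P(8, 212) = 134408. ✓
s = 9: P(9, 196) = 133966 and P(9, 197) = 135339; 134408 is not s-gonal.
s = 12: P(12, 164) = 133824 and P(12, 165) = 135465; 134408 is not s-gonal.
Hits: s ∈ {8} → 1.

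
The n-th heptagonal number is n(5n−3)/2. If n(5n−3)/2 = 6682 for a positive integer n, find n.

52

Set n(5n−3)/2 = 6682, giving 5n² − 3n − 13364 = 0.
The discriminant is 9 + 40·6682 = 267289, and √267289 = 517.
So n = (3 + 517) / 10 = 520/10 = 52.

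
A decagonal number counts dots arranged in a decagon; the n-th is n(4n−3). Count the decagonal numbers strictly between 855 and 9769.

The n-th decagonal number is n(4n−3).
Smallest index with value > 855: n = 16 (giving 976).
Largest index with value < 9769: n = 49 (giving 9457).
Indices 16 through 49: 34 terms.

34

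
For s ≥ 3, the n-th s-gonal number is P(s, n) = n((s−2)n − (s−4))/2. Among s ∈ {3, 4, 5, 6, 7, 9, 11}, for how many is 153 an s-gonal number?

2

s = 3: P(3, 17) = 153. ✓
s = 4: P(4, 12) = 144 and P(4, 13) = 169; 153 is not s-gonal.
s = 5: P(5, 10) = 145 and P(5, 11) = 176; 153 is not s-gonal.
s = 6: P(6, 9) = 153. ✓
s = 7: P(7, 8) = 148 and P(7, 9) = 189; 153 is not s-gonal.
s = 9: P(9, 6) = 111 and P(9, 7) = 154; 153 is not s-gonal.
s = 11: P(11, 6) = 141 and P(11, 7) = 196; 153 is not s-gonal.
Hits: s ∈ {3, 6} → 2.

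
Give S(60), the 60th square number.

The 60th square number is n² with n = 60.
60² = 3600.

3600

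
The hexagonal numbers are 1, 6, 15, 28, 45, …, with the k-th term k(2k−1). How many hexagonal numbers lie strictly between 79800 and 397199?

245

The n-th hexagonal number is n(2n−1).
Smallest index with value > 79800: n = 201 (giving 80601).
Largest index with value < 397199: n = 445 (giving 395605).
Indices 201 through 445: 245 terms.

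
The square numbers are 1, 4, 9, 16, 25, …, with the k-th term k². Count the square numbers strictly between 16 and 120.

The n-th square number is n².
Smallest index with value > 16: n = 5 (giving 25).
Largest index with value < 120: n = 10 (giving 100).
Indices 5 through 10: 6 terms.

6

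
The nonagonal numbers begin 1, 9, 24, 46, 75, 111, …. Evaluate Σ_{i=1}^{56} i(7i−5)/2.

206416

Σ i(7i−5)/2 = (7Σi² − 5Σi) / 2 over i = 1..56.
Σi = 1596 and Σi² = 60116.
(7·60116 − 5·1596) / 2 = 412832/2 = 206416.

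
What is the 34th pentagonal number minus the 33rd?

100

Consecutive pentagonal numbers differ by 3n − 2: here 3·34 − 2 = 100.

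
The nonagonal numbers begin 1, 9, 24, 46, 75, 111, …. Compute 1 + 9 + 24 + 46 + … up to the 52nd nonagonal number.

165360

Σ i(7i−5)/2 = (7Σi² − 5Σi) / 2 over i = 1..52.
Σi = 1378 and Σi² = 48230.
(7·48230 − 5·1378) / 2 = 330720/2 = 165360.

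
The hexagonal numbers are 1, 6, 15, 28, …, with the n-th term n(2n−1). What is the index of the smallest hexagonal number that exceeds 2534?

36

Solve n(2n−1) > 2534 for integer n.
The largest n with value ≤ 2534 is 35 (since 2415 ≤ 2534 < 2556), so the first above is n = 36, value 2556.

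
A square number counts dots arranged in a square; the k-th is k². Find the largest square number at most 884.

Solve n² ≤ 884 for integer n.
n = 29 gives 841 ≤ 884, while n = 30 gives 900 > 884; so the answer is 841.

841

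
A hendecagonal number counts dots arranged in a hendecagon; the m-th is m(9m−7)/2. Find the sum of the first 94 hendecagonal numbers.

1250200

Σ i(9i−7)/2 = (9Σi² − 7Σi) / 2 over i = 1..94.
Σi = 4465 and Σi² = 281295.
(9·281295 − 7·4465) / 2 = 2500400/2 = 1250200.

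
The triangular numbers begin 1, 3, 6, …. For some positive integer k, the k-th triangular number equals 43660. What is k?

Set n(n+1)/2 = 43660, giving n² + n − 87320 = 0.
So n = (-1 + 591) / 2 = 590/2 = 295.

295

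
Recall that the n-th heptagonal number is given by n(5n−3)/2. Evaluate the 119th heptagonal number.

35224

119·(5·119 − 3)/2 = 119·592/2 = 119·296 = 35224.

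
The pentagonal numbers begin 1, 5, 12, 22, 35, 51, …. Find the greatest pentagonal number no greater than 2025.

Solve n(3n−1)/2 ≤ 2025 for integer n.
n = 36 gives 1926 ≤ 2025, while n = 37 gives 2035 > 2025; so the answer is 1926.

1926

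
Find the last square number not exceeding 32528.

32400

Solve n² ≤ 32528 for integer n.
n = 180 gives 32400 ≤ 32528, while n = 181 gives 32761 > 32528; so the answer is 32400.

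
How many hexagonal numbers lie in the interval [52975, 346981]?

The n-th hexagonal number is n(2n−1).
Smallest index with value ≥ 52975: n = 163 (giving 52975).
Largest index with value ≤ 346981: n = 416 (giving 345696).
Indices 163 through 416: 254 terms.

254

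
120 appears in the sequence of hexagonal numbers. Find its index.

8

Set n(2n−1) = 120, giving 2n² − n − 120 = 0.
The discriminant is 1 + 8·120 = 961, and √961 = 31.
So n = (1 + 31) / 4 = 32/4 = 8.
Check: 8·(2·8 − 1) = 120. ✓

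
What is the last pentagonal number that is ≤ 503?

Solve n(3n−1)/2 ≤ 503 for integer n.
n = 18 gives 477 ≤ 503, while n = 19 gives 532 > 503; so the answer is 477.

477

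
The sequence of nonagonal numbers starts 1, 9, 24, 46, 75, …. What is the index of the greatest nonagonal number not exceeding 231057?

257

Solve n(7n−5)/2 ≤ 231057 for integer n.
n = 257 gives 230529 ≤ 231057, while n = 258 gives 232329 > 231057; so the answer is index 257.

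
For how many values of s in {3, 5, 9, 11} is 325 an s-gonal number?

2

s = 3: P(3, 25) = 325. ✓
s = 5: P(5, 14) = 287 and P(5, 15) = 330; 325 is not s-gonal.
s = 9: P(9, 10) = 325. ✓
s = 11: P(11, 8) = 260 and P(11, 9) = 333; 325 is not s-gonal.
Hits: s ∈ {3, 9} → 2.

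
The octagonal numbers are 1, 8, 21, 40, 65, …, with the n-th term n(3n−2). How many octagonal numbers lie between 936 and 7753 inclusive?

34

The n-th octagonal number is n(3n−2).
Smallest index with value ≥ 936: n = 18 (giving 936).
Largest index with value ≤ 7753: n = 51 (giving 7701).
Indices 18 through 51: 34 terms.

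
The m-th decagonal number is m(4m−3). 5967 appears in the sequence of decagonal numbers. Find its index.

Set n(4n−3) = 5967, giving 4n² − 3n − 5967 = 0.
The discriminant is 9 + 16·5967 = 95481, and √95481 = 309.
So n = (3 + 309) / 8 = 312/8 = 39.

39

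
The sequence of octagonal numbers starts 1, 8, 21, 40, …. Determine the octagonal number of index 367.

403333

The 367th octagonal number is n(3n−2) with n = 367.
367·(3·367 − 2) = 367·1099 = 403333.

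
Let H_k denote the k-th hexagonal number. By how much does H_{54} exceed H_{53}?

213

Consecutive hexagonal numbers differ by 4n − 3: here 4·54 − 3 = 213.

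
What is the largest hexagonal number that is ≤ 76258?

Solve n(2n−1) ≤ 76258 for integer n.
n = 195 gives 75855 ≤ 76258, while n = 196 gives 76636 > 76258; so the answer is 75855.

75855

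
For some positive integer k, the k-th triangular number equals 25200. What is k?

Set n(n+1)/2 = 25200, giving n² + n − 50400 = 0.
The discriminant is 1 + 8·25200 = 201601, and √201601 = 449.
So n = (-1 + 449) / 2 = 448/2 = 224.
Check: 224·225/2 = 25200. ✓

224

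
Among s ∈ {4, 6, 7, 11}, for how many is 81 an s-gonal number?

s = 4: P(4, 9) = 81. ✓
s = 6: P(6, 6) = 66 and P(6, 7) = 91; 81 is not s-gonal.
s = 7: P(7, 6) = 81. ✓
s = 11: P(11, 4) = 58 and P(11, 5) = 95; 81 is not s-gonal.
Hits: s ∈ {4, 7} → 2.

2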